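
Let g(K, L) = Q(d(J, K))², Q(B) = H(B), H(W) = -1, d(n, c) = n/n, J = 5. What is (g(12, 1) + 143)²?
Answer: 20736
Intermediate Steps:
d(n, c) = 1
Q(B) = -1
g(K, L) = 1 (g(K, L) = (-1)² = 1)
(g(12, 1) + 143)² = (1 + 143)² = 144² = 20736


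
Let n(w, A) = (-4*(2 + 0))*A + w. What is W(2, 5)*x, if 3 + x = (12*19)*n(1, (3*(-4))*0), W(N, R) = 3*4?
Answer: 2700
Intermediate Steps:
W(N, R) = 12
n(w, A) = w - 8*A (n(w, A) = (-4*2)*A + w = -8*A + w = w - 8*A)
x = 225 (x = -3 + (12*19)*(1 - 8*3*(-4)*0) = -3 + 228*(1 - (-96)*0) = -3 + 228*(1 - 8*0) = -3 + 228*(1 + 0) = -3 + 228*1 = -3 + 228 = 225)
W(2, 5)*x = 12*225 = 2700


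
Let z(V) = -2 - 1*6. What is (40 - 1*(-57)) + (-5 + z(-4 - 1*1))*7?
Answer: 6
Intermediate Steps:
z(V) = -8 (z(V) = -2 - 6 = -8)
(40 - 1*(-57)) + (-5 + z(-4 - 1*1))*7 = (40 - 1*(-57)) + (-5 - 8)*7 = (40 + 57) - 13*7 = 97 - 91 = 6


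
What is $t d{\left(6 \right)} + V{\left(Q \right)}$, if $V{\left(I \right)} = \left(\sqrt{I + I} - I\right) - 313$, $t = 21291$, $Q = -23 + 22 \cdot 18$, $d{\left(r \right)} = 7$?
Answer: $148351 + \sqrt{746} \approx 1.4838 \cdot 10^{5}$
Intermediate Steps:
$Q = 373$ ($Q = -23 + 396 = 373$)
$V{\left(I \right)} = -313 - I + \sqrt{2} \sqrt{I}$ ($V{\left(I \right)} = \left(\sqrt{2 I} - I\right) - 313 = \left(\sqrt{2} \sqrt{I} - I\right) - 313 = \left(- I + \sqrt{2} \sqrt{I}\right) - 313 = -313 - I + \sqrt{2} \sqrt{I}$)
$t d{\left(6 \right)} + V{\left(Q \right)} = 21291 \cdot 7 - \left(686 - \sqrt{2} \sqrt{373}\right) = 149037 - \left(686 - \sqrt{746}\right) = 148351 + \sqrt{746}$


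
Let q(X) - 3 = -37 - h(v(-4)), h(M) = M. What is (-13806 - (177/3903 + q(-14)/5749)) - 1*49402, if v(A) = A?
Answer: -472761312553/7479449 ≈ -63208.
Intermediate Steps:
q(X) = -30 (q(X) = 3 + (-37 - 1*(-4)) = 3 + (-37 + 4) = 3 - 33 = -30)
(-13806 - (177/3903 + q(-14)/5749)) - 1*49402 = (-13806 - (177/3903 - 30/5749)) - 1*49402 = (-13806 - (177*(1/3903) - 30*1/5749)) - 49402 = (-13806 - (59/1301 - 30/5749)) - 49402 = (-13806 - 1*300161/7479449) - 49402 = (-13806 - 300161/7479449) - 49402 = -103261573055/7479449 - 49402 = -472761312553/7479449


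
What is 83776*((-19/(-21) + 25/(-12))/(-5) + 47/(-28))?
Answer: -604384/5 ≈ -1.2088e+5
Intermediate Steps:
83776*((-19/(-21) + 25/(-12))/(-5) + 47/(-28)) = 83776*((-19*(-1/21) + 25*(-1/12))*(-⅕) + 47*(-1/28)) = 83776*((19/21 - 25/12)*(-⅕) - 47/28) = 83776*(-33/28*(-⅕) - 47/28) = 83776*(33/140 - 47/28) = 83776*(-101/70) = -604384/5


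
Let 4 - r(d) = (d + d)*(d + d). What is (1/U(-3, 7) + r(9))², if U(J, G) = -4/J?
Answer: 1630729/16 ≈ 1.0192e+5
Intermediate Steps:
r(d) = 4 - 4*d² (r(d) = 4 - (d + d)*(d + d) = 4 - 2*d*2*d = 4 - 4*d²)
(1/U(-3, 7) + r(9))² = (1/(-4/(-3)) + (4 - 4*9²))² = (1/(-4*(-⅓)) + (4 - 4*81))² = (1/(4/3) + (4 - 324))² = (¾ - 320)² = (-1277/4)² = 1630729/16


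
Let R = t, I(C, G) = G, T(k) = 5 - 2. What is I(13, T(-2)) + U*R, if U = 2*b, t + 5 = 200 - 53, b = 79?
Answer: 22439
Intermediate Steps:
T(k) = 3
t = 142 (t = -5 + (200 - 53) = -5 + 147 = 142)
U = 158 (U = 2*79 = 158)
R = 142
I(13, T(-2)) + U*R = 3 + 158*142 = 3 + 22436 = 22439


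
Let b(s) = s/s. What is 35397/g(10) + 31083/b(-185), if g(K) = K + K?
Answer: 657057/20 ≈ 32853.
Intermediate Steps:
b(s) = 1
g(K) = 2*K
35397/g(10) + 31083/b(-185) = 35397/((2*10)) + 31083/1 = 35397/20 + 31083*1 = 35397*(1/20) + 31083 = 35397/20 + 31083 = 657057/20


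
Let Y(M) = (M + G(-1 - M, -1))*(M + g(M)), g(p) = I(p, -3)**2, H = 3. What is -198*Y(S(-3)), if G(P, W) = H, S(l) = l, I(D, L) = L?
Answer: 0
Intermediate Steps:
G(P, W) = 3
g(p) = 9 (g(p) = (-3)**2 = 9)
Y(M) = (3 + M)*(9 + M) (Y(M) = (M + 3)*(M + 9) = (3 + M)*(9 + M))
-198*Y(S(-3)) = -198*(27 + (-3)**2 + 12*(-3)) = -198*(27 + 9 - 36) = -198*0 = 0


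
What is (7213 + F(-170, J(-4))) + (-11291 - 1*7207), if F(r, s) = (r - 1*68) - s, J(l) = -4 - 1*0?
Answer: -11519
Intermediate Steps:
J(l) = -4 (J(l) = -4 + 0 = -4)
F(r, s) = -68 + r - s (F(r, s) = (r - 68) - s = (-68 + r) - s = -68 + r - s)
(7213 + F(-170, J(-4))) + (-11291 - 1*7207) = (7213 + (-68 - 170 - 1*(-4))) + (-11291 - 1*7207) = (7213 + (-68 - 170 + 4)) + (-11291 - 7207) = (7213 - 234) - 18498 = 6979 - 18498 = -11519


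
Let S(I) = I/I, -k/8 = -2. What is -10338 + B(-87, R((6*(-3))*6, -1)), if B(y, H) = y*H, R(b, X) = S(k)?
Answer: -10425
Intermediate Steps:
k = 16 (k = -8*(-2) = 16)
S(I) = 1
R(b, X) = 1
B(y, H) = H*y
-10338 + B(-87, R((6*(-3))*6, -1)) = -10338 + 1*(-87) = -10338 - 87 = -10425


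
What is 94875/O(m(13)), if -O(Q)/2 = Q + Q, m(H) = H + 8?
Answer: -31625/28 ≈ -1129.5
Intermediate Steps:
m(H) = 8 + H
O(Q) = -4*Q (O(Q) = -2*(Q + Q) = -4*Q)
94875/O(m(13)) = 94875/((-4*(8 + 13))) = 94875/((-4*21)) = 94875/(-84) = 94875*(-1/84) = -31625/28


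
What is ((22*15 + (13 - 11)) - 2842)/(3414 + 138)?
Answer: -1255/1776 ≈ -0.70664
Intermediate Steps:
((22*15 + (13 - 11)) - 2842)/(3414 + 138) = ((330 + 2) - 2842)/3552 = (332 - 2842)*(1/3552) = -2510*1/3552 = -1255/1776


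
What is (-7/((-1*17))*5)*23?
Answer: 805/17 ≈ 47.353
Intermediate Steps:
(-7/((-1*17))*5)*23 = (-7/(-17)*5)*23 = (-7*(-1/17)*5)*23 = ((7/17)*5)*23 = (35/17)*23 = 805/17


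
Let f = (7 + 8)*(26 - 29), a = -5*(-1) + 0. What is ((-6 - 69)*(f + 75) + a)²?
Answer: 5040025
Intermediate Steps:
a = 5 (a = 5 + 0 = 5)
f = -45 (f = 15*(-3) = -45)
((-6 - 69)*(f + 75) + a)² = ((-6 - 69)*(-45 + 75) + 5)² = (-75*30 + 5)² = (-2250 + 5)² = (-2245)² = 5040025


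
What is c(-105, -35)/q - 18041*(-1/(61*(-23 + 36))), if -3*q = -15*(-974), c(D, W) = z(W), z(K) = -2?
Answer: 43930628/1930955 ≈ 22.751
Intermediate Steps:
c(D, W) = -2
q = -4870 (q = -(-5)*(-974) = -1/3*14610 = -4870)
c(-105, -35)/q - 18041*(-1/(61*(-23 + 36))) = -2/(-4870) - 18041*(-1/(61*(-23 + 36))) = -2*(-1/4870) - 18041/((-61*13)) = 1/2435 - 18041/(-793) = 1/2435 - 18041*(-1/793) = 1/2435 + 18041/793 = 43930628/1930955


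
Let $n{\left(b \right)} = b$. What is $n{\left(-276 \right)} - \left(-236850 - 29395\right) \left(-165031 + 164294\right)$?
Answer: $-196222841$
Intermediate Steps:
$n{\left(-276 \right)} - \left(-236850 - 29395\right) \left(-165031 + 164294\right) = -276 - \left(-236850 - 29395\right) \left(-165031 + 164294\right) = -276 - \left(-266245\right) \left(-737\right) = -276 - 196222565 = -196222841$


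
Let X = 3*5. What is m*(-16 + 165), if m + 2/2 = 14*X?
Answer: 31141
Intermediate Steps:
X = 15
m = 209 (m = -1 + 14*15 = -1 + 210 = 209)
m*(-16 + 165) = 209*(-16 + 165) = 209*149 = 31141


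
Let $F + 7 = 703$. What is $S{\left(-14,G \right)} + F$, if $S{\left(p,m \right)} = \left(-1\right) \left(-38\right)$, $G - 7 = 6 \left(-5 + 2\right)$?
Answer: $734$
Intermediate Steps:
$F = 696$ ($F = -7 + 703 = 696$)
$G = -11$ ($G = 7 + 6 \left(-5 + 2\right) = 7 + 6 \left(-3\right) = 7 - 18 = -11$)
$S{\left(p,m \right)} = 38$
$S{\left(-14,G \right)} + F = 38 + 696 = 734$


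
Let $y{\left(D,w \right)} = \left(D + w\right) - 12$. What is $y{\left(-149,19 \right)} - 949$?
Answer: $-1091$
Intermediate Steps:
$y{\left(D,w \right)} = -12 + D + w$
$y{\left(-149,19 \right)} - 949 = \left(-12 - 149 + 19\right) - 949 = -142 - 949 = -1091$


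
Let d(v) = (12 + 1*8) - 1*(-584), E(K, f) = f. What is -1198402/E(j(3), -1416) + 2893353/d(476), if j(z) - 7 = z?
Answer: 150650708/26727 ≈ 5636.6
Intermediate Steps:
j(z) = 7 + z
d(v) = 604 (d(v) = (12 + 8) + 584 = 20 + 584 = 604)
-1198402/E(j(3), -1416) + 2893353/d(476) = -1198402/(-1416) + 2893353/604 = -1198402*(-1/1416) + 2893353*(1/604) = 599201/708 + 2893353/604 = 150650708/26727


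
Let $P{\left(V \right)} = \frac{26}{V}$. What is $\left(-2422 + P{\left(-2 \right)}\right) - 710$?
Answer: $-3145$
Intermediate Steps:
$\left(-2422 + P{\left(-2 \right)}\right) - 710 = \left(-2422 + \frac{26}{-2}\right) - 710 = \left(-2422 + 26 \left(- \frac{1}{2}\right)\right) - 710 = \left(-2422 - 13\right) - 710 = -2435 - 710 = -3145$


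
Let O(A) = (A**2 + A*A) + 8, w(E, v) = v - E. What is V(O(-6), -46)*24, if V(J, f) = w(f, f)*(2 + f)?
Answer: 0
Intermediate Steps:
O(A) = 8 + 2*A**2 (O(A) = (A**2 + A**2) + 8 = 2*A**2 + 8 = 8 + 2*A**2)
V(J, f) = 0 (V(J, f) = (f - f)*(2 + f) = 0*(2 + f) = 0)
V(O(-6), -46)*24 = 0*24 = 0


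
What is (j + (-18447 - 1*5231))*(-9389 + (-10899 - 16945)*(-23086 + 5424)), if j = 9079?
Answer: -7179369778061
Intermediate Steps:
(j + (-18447 - 1*5231))*(-9389 + (-10899 - 16945)*(-23086 + 5424)) = (9079 + (-18447 - 1*5231))*(-9389 + (-10899 - 16945)*(-23086 + 5424)) = (9079 + (-18447 - 5231))*(-9389 - 27844*(-17662)) = (9079 - 23678)*(-9389 + 491780728) = -14599*491771339 = -7179369778061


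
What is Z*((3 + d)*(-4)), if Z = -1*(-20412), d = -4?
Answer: 81648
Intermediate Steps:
Z = 20412
Z*((3 + d)*(-4)) = 20412*((3 - 4)*(-4)) = 20412*(-1*(-4)) = 20412*4 = 81648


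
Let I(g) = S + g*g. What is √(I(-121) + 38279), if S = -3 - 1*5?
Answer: 4*√3307 ≈ 230.03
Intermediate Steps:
S = -8 (S = -3 - 5 = -8)
I(g) = -8 + g² (I(g) = -8 + g*g = -8 + g²)
√(I(-121) + 38279) = √((-8 + (-121)²) + 38279) = √((-8 + 14641) + 38279) = √(14633 + 38279) = √52912 = 4*√3307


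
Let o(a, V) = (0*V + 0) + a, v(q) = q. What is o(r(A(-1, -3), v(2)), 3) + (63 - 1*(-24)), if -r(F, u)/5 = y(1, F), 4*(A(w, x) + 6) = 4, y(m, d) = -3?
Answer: 102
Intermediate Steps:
A(w, x) = -5 (A(w, x) = -6 + (¼)*4 = -6 + 1 = -5)
r(F, u) = 15 (r(F, u) = -5*(-3) = 15)
o(a, V) = a (o(a, V) = (0 + 0) + a = 0 + a = a)
o(r(A(-1, -3), v(2)), 3) + (63 - 1*(-24)) = 15 + (63 - 1*(-24)) = 15 + (63 + 24) = 15 + 87 = 102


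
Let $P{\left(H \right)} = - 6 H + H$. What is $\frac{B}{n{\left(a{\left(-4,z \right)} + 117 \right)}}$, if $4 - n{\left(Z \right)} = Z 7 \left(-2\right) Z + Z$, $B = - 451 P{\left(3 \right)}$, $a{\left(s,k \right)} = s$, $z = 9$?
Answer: $\frac{6765}{178657} \approx 0.037866$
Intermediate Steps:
$P{\left(H \right)} = - 5 H$
$B = 6765$ ($B = - 451 \left(\left(-5\right) 3\right) = \left(-451\right) \left(-15\right) = 6765$)
$n{\left(Z \right)} = 4 - Z + 14 Z^{2}$ ($n{\left(Z \right)} = 4 - \left(Z 7 \left(-2\right) Z + Z\right) = 4 - \left(7 Z \left(-2\right) Z + Z\right) = 4 - \left(- 14 Z Z + Z\right) = 4 - \left(- 14 Z^{2} + Z\right) = 4 - \left(Z - 14 Z^{2}\right) = 4 + \left(- Z + 14 Z^{2}\right) = 4 - Z + 14 Z^{2}$)
$\frac{B}{n{\left(a{\left(-4,z \right)} + 117 \right)}} = \frac{6765}{4 - \left(-4 + 117\right) + 14 \left(-4 + 117\right)^{2}} = \frac{6765}{4 - 113 + 14 \cdot 113^{2}} = \frac{6765}{4 - 113 + 14 \cdot 12769} = \frac{6765}{4 - 113 + 178766} = \frac{6765}{178657}$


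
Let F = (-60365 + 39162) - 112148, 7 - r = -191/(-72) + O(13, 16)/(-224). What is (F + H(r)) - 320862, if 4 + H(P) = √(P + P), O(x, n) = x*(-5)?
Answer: -454217 + √57253/84 ≈ -4.5421e+5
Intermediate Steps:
O(x, n) = -5*x
r = 8179/2016 (r = 7 - (-191/(-72) - 5*13/(-224)) = 7 - (-191*(-1/72) - 65*(-1/224)) = 7 - (191/72 + 65/224) = 7 - 1*5933/2016 = 7 - 5933/2016 = 8179/2016 ≈ 4.0570)
H(P) = -4 + √2*√P (H(P) = -4 + √(P + P) = -4 + √(2*P) = -4 + √2*√P)
F = -133351 (F = -21203 - 112148 = -133351)
(F + H(r)) - 320862 = (-133351 + (-4 + √2*√(8179/2016))) - 320862 = (-133351 + (-4 + √2*(√114506/168))) - 320862 = (-133351 + (-4 + √57253/84)) - 320862 = (-133355 + √57253/84) - 320862 = -454217 + √57253/84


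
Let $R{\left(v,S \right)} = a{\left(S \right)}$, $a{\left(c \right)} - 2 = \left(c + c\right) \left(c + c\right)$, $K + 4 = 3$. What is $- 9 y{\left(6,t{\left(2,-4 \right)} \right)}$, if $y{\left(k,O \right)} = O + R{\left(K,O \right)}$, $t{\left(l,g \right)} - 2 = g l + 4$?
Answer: $-144$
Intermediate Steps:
$K = -1$ ($K = -4 + 3 = -1$)
$a{\left(c \right)} = 2 + 4 c^{2}$ ($a{\left(c \right)} = 2 + \left(c + c\right) \left(c + c\right) = 2 + 2 c 2 c = 2 + 4 c^{2}$)
$R{\left(v,S \right)} = 2 + 4 S^{2}$
$t{\left(l,g \right)} = 6 + g l$ ($t{\left(l,g \right)} = 2 + \left(g l + 4\right) = 2 + \left(4 + g l\right) = 6 + g l$)
$y{\left(k,O \right)} = 2 + O + 4 O^{2}$ ($y{\left(k,O \right)} = O + \left(2 + 4 O^{2}\right) = 2 + O + 4 O^{2}$)
$- 9 y{\left(6,t{\left(2,-4 \right)} \right)} = - 9 \left(2 + \left(6 - 8\right) + 4 \left(6 - 8\right)^{2}\right) = - 9 \left(2 - 2 + 4 \left(-2\right)^{2}\right) = - 9 \left(2 - 2 + 4 \cdot 4\right) = - 9 \left(2 - 2 + 16\right) = \left(-9\right) 16 = -144$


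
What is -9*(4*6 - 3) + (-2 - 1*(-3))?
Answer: -188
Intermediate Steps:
-9*(4*6 - 3) + (-2 - 1*(-3)) = -9*(24 - 3) + (-2 + 3) = -9*21 + 1 = -189 + 1 = -188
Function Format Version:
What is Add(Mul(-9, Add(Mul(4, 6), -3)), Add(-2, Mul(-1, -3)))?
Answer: -188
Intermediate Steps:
Add(Mul(-9, Add(Mul(4, 6), -3)), Add(-2, Mul(-1, -3))) = Add(Mul(-9, Add(24, -3)), Add(-2, 3)) = Add(Mul(-9, 21), 1) = Add(-189, 1) = -188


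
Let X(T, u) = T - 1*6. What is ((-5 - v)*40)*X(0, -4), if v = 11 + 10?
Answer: 6240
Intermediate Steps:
v = 21
X(T, u) = -6 + T (X(T, u) = T - 6 = -6 + T)
((-5 - v)*40)*X(0, -4) = ((-5 - 1*21)*40)*(-6 + 0) = ((-5 - 21)*40)*(-6) = -26*40*(-6) = -1040*(-6) = 6240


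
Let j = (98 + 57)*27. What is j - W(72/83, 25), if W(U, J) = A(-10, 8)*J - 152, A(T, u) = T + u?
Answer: 4387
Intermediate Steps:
j = 4185 (j = 155*27 = 4185)
W(U, J) = -152 - 2*J (W(U, J) = (-10 + 8)*J - 152 = -2*J - 152 = -152 - 2*J)
j - W(72/83, 25) = 4185 - (-152 - 2*25) = 4185 - (-152 - 50) = 4185 - 1*(-202) = 4185 + 202 = 4387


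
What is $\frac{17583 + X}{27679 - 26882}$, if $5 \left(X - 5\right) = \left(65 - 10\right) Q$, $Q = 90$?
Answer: $\frac{18578}{797} \approx 23.31$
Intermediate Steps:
$X = 995$ ($X = 5 + \frac{\left(65 - 10\right) 90}{5} = 5 + \frac{55 \cdot 90}{5} = 5 + \frac{1}{5} \cdot 4950 = 5 + 990 = 995$)
$\frac{17583 + X}{27679 - 26882} = \frac{17583 + 995}{27679 - 26882} = \frac{18578}{797}$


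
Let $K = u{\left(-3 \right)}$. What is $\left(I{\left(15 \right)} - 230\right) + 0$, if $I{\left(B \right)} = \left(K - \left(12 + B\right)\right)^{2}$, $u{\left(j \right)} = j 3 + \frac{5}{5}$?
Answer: $995$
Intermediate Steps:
$u{\left(j \right)} = 1 + 3 j$ ($u{\left(j \right)} = 3 j + 5 \cdot \frac{1}{5} = 3 j + 1 = 1 + 3 j$)
$K = -8$ ($K = 1 + 3 \left(-3\right) = 1 - 9 = -8$)
$I{\left(B \right)} = \left(-20 - B\right)^{2}$ ($I{\left(B \right)} = \left(-8 - \left(12 + B\right)\right)^{2} = \left(-20 - B\right)^{2}$)
$\left(I{\left(15 \right)} - 230\right) + 0 = \left(\left(20 + 15\right)^{2} - 230\right) + 0 = \left(35^{2} - 230\right) + 0 = \left(1225 - 230\right) + 0 = 995 + 0 = 995$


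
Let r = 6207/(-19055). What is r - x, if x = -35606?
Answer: 678466123/19055 ≈ 35606.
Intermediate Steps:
r = -6207/19055 (r = 6207*(-1/19055) = -6207/19055 ≈ -0.32574)
r - x = -6207/19055 - 1*(-35606) = -6207/19055 + 35606 = 678466123/19055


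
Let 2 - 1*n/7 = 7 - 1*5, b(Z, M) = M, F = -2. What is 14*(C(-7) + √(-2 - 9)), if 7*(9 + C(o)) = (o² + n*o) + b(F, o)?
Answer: -42 + 14*I*√11 ≈ -42.0 + 46.433*I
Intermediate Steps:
n = 0 (n = 14 - 7*(7 - 1*5) = 14 - 7*(7 - 5) = 14 - 7*2 = 14 - 14 = 0)
C(o) = -9 + o/7 + o²/7 (C(o) = -9 + ((o² + 0*o) + o)/7 = -9 + ((o² + 0) + o)/7 = -9 + (o² + o)/7 = -9 + (o + o²)/7 = -9 + (o/7 + o²/7) = -9 + o/7 + o²/7)
14*(C(-7) + √(-2 - 9)) = 14*((-9 + (⅐)*(-7) + (⅐)*(-7)²) + √(-2 - 9)) = 14*((-9 - 1 + (⅐)*49) + √(-11)) = 14*((-9 - 1 + 7) + I*√11) = 14*(-3 + I*√11) = -42 + 14*I*√11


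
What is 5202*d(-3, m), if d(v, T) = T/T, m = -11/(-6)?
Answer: 5202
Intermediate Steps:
m = 11/6 (m = -11*(-⅙) = 11/6 ≈ 1.8333)
d(v, T) = 1
5202*d(-3, m) = 5202*1 = 5202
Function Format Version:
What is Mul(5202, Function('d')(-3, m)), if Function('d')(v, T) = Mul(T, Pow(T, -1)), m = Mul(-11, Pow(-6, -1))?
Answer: 5202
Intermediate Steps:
m = Rational(11, 6) (m = Mul(-11, Rational(-1, 6)) = Rational(11, 6) ≈ 1.8333)
Function('d')(v, T) = 1
Mul(5202, Function('d')(-3, m)) = Mul(5202, 1) = 5202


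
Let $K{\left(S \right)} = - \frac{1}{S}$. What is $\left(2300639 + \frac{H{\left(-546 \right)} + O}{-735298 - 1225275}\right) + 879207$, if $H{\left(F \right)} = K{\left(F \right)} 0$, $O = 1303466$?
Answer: $\frac{6234318908292}{1960573} \approx 3.1798 \cdot 10^{6}$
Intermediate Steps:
$H{\left(F \right)} = 0$ ($H{\left(F \right)} = - \frac{1}{F} 0 = 0$)
$\left(2300639 + \frac{H{\left(-546 \right)} + O}{-735298 - 1225275}\right) + 879207 = \left(2300639 + \frac{0 + 1303466}{-735298 - 1225275}\right) + 879207 = \left(2300639 + \frac{1303466}{-1960573}\right) + 879207 = \left(2300639 + 1303466 \left(- \frac{1}{1960573}\right)\right) + 879207 = \left(2300639 - \frac{1303466}{1960573}\right) + 879207 = \frac{4510569402681}{1960573} + 879207 = \frac{6234318908292}{1960573}$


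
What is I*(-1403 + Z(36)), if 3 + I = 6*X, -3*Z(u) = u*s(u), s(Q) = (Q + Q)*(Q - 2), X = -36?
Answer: 6740601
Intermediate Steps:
s(Q) = 2*Q*(-2 + Q) (s(Q) = (2*Q)*(-2 + Q) = 2*Q*(-2 + Q))
Z(u) = -2*u²*(-2 + u)/3 (Z(u) = -u*2*u*(-2 + u)/3 = -2*u²*(-2 + u)/3)
I = -219 (I = -3 + 6*(-36) = -3 - 216 = -219)
I*(-1403 + Z(36)) = -219*(-1403 + (⅔)*36²*(2 - 1*36)) = -219*(-1403 + (⅔)*1296*(2 - 36)) = -219*(-1403 + (⅔)*1296*(-34)) = -219*(-1403 - 29376) = -219*(-30779) = 6740601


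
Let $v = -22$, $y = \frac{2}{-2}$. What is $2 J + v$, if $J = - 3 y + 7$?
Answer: $-2$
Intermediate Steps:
$y = -1$ ($y = 2 \left(- \frac{1}{2}\right) = -1$)
$J = 10$ ($J = \left(-3\right) \left(-1\right) + 7 = 3 + 7 = 10$)
$2 J + v = 2 \cdot 10 - 22 = 20 - 22 = -2$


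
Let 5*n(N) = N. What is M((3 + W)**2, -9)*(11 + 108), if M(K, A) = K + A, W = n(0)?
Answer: 0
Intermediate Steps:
n(N) = N/5
W = 0 (W = (1/5)*0 = 0)
M(K, A) = A + K
M((3 + W)**2, -9)*(11 + 108) = (-9 + (3 + 0)**2)*(11 + 108) = (-9 + 3**2)*119 = (-9 + 9)*119 = 0*119 = 0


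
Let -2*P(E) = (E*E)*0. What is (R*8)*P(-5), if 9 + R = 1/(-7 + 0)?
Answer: 0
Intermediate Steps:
P(E) = 0 (P(E) = -E*E*0/2 = -E**2*0/2 = -1/2*0 = 0)
R = -64/7 (R = -9 + 1/(-7 + 0) = -9 + 1/(-7) = -9 - 1/7 = -64/7 ≈ -9.1429)
(R*8)*P(-5) = -64/7*8*0 = -512/7*0 = 0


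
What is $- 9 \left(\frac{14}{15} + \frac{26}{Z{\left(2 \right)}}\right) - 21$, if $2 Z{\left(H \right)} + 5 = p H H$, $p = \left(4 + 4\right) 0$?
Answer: $\frac{321}{5} \approx 64.2$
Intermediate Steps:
$p = 0$ ($p = 8 \cdot 0 = 0$)
$Z{\left(H \right)} = - \frac{5}{2}$ ($Z{\left(H \right)} = - \frac{5}{2} + \frac{0 H H}{2} = - \frac{5}{2} + \frac{0 H}{2} = - \frac{5}{2} + \frac{1}{2} \cdot 0 = - \frac{5}{2} + 0 = - \frac{5}{2}$)
$- 9 \left(\frac{14}{15} + \frac{26}{Z{\left(2 \right)}}\right) - 21 = - 9 \left(\frac{14}{15} + \frac{26}{- \frac{5}{2}}\right) - 21 = - 9 \left(14 \cdot \frac{1}{15} + 26 \left(- \frac{2}{5}\right)\right) - 21 = - 9 \left(\frac{14}{15} - \frac{52}{5}\right) - 21 = \left(-9\right) \left(- \frac{142}{15}\right) - 21 = \frac{426}{5} - 21 = \frac{321}{5}$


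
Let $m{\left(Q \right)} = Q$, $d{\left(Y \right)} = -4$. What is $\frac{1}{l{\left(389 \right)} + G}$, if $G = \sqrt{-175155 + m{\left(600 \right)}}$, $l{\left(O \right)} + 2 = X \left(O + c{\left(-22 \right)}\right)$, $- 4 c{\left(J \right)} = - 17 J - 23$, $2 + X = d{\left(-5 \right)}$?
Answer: $- \frac{7238}{13795381} - \frac{36 i \sqrt{2155}}{13795381} \approx -0.00052467 - 0.00012114 i$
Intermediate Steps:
$X = -6$ ($X = -2 - 4 = -6$)
$c{\left(J \right)} = \frac{23}{4} + \frac{17 J}{4}$ ($c{\left(J \right)} = - \frac{- 17 J - 23}{4} = - \frac{-23 - 17 J}{4} = \frac{23}{4} + \frac{17 J}{4}$)
$l{\left(O \right)} = \frac{1049}{2} - 6 O$ ($l{\left(O \right)} = -2 - 6 \left(O + \left(\frac{23}{4} + \frac{17}{4} \left(-22\right)\right)\right) = -2 - 6 \left(O + \left(\frac{23}{4} - \frac{187}{2}\right)\right) = -2 - 6 \left(O - \frac{351}{4}\right) = -2 - 6 \left(- \frac{351}{4} + O\right) = -2 - \left(- \frac{1053}{2} + 6 O\right) = \frac{1049}{2} - 6 O$)
$G = 9 i \sqrt{2155}$ ($G = \sqrt{-175155 + 600} = \sqrt{-174555} = 9 i \sqrt{2155} \approx 417.8 i$)
$\frac{1}{l{\left(389 \right)} + G} = \frac{1}{\left(\frac{1049}{2} - 2334\right) + 9 i \sqrt{2155}} = \frac{1}{- \frac{3619}{2} + 9 i \sqrt{2155}}$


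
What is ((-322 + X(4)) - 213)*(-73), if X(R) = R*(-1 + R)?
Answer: 38179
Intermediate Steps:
((-322 + X(4)) - 213)*(-73) = ((-322 + 4*(-1 + 4)) - 213)*(-73) = ((-322 + 4*3) - 213)*(-73) = ((-322 + 12) - 213)*(-73) = (-310 - 213)*(-73) = -523*(-73) = 38179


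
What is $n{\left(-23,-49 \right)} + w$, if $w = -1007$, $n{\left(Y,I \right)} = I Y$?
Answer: $120$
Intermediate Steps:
$n{\left(-23,-49 \right)} + w = \left(-49\right) \left(-23\right) - 1007 = 1127 - 1007 = 120$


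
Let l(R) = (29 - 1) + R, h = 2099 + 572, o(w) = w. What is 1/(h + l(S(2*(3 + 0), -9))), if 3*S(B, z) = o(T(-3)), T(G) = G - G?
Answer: 1/2699 ≈ 0.00037051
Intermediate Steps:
T(G) = 0
S(B, z) = 0 (S(B, z) = (1/3)*0 = 0)
h = 2671
l(R) = 28 + R
1/(h + l(S(2*(3 + 0), -9))) = 1/(2671 + (28 + 0)) = 1/(2671 + 28) = 1/2699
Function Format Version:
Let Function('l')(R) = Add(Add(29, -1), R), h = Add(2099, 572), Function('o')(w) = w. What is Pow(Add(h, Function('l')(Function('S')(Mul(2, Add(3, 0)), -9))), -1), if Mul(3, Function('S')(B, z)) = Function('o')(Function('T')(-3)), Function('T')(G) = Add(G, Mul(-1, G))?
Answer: Rational(1, 2699) ≈ 0.00037051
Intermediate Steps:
Function('T')(G) = 0
Function('S')(B, z) = 0 (Function('S')(B, z) = Mul(Rational(1, 3), 0) = 0)
h = 2671
Function('l')(R) = Add(28, R)
Pow(Add(h, Function('l')(Function('S')(Mul(2, Add(3, 0)), -9))), -1) = Pow(Add(2671, Add(28, 0)), -1) = Pow(Add(2671, 28), -1) = Pow(2699, -1) = Rational(1, 2699)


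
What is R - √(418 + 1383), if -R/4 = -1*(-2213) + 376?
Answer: -10356 - √1801 ≈ -10398.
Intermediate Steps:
R = -10356 (R = -4*(-1*(-2213) + 376) = -4*(2213 + 376) = -4*2589 = -10356)
R - √(418 + 1383) = -10356 - √(418 + 1383) = -10356 - √1801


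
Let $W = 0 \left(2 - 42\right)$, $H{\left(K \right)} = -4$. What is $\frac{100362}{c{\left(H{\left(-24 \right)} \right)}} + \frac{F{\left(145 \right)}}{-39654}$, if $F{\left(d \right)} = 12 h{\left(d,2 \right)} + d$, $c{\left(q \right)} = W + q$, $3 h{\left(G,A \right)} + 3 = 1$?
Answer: $- \frac{497469412}{19827} \approx -25091.0$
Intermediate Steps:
$W = 0$ ($W = 0 \left(2 - 42\right) = 0 \left(-40\right) = 0$)
$h{\left(G,A \right)} = - \frac{2}{3}$ ($h{\left(G,A \right)} = -1 + \frac{1}{3} \cdot 1 = -1 + \frac{1}{3} = - \frac{2}{3}$)
$c{\left(q \right)} = q$ ($c{\left(q \right)} = 0 + q = q$)
$F{\left(d \right)} = -8 + d$ ($F{\left(d \right)} = 12 \left(- \frac{2}{3}\right) + d = -8 + d$)
$\frac{100362}{c{\left(H{\left(-24 \right)} \right)}} + \frac{F{\left(145 \right)}}{-39654} = \frac{100362}{-4} + \frac{-8 + 145}{-39654} = 100362 \left(- \frac{1}{4}\right) + 137 \left(- \frac{1}{39654}\right) = - \frac{50181}{2} - \frac{137}{39654} = - \frac{497469412}{19827}$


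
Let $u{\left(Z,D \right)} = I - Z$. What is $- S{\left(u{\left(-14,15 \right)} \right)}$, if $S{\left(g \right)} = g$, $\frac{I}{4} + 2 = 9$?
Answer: $-42$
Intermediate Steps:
$I = 28$ ($I = -8 + 4 \cdot 9 = -8 + 36 = 28$)
$u{\left(Z,D \right)} = 28 - Z$
$- S{\left(u{\left(-14,15 \right)} \right)} = - (28 - -14) = - (28 + 14) = \left(-1\right) 42 = -42$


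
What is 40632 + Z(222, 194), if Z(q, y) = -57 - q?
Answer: 40353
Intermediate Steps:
40632 + Z(222, 194) = 40632 + (-57 - 1*222) = 40632 + (-57 - 222) = 40632 - 279 = 40353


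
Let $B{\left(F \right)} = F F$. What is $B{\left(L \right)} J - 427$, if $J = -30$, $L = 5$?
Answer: $-1177$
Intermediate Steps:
$B{\left(F \right)} = F^{2}$
$B{\left(L \right)} J - 427 = 5^{2} \left(-30\right) - 427 = 25 \left(-30\right) - 427 = -750 - 427 = -1177$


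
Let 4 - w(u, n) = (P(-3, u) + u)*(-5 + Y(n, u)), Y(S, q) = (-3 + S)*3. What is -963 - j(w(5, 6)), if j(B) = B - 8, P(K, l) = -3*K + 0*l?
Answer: -903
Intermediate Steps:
Y(S, q) = -9 + 3*S
P(K, l) = -3*K (P(K, l) = -3*K + 0 = -3*K)
w(u, n) = 4 - (-14 + 3*n)*(9 + u) (w(u, n) = 4 - (-3*(-3) + u)*(-5 + (-9 + 3*n)) = 4 - (9 + u)*(-14 + 3*n) = 4 - (-14 + 3*n)*(9 + u))
j(B) = -8 + B
-963 - j(w(5, 6)) = -963 - (-8 + (130 - 27*6 + 14*5 - 3*6*5)) = -963 - (-8 + (130 - 162 + 70 - 90)) = -963 - (-8 - 52) = -963 - 1*(-60) = -963 + 60 = -903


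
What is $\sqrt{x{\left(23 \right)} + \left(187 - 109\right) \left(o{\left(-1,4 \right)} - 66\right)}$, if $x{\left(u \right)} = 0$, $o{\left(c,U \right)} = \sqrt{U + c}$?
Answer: $\sqrt{-5148 + 78 \sqrt{3}} \approx 70.802 i$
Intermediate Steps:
$\sqrt{x{\left(23 \right)} + \left(187 - 109\right) \left(o{\left(-1,4 \right)} - 66\right)} = \sqrt{0 + \left(187 - 109\right) \left(\sqrt{4 - 1} - 66\right)} = \sqrt{0 + 78 \left(\sqrt{3} - 66\right)} = \sqrt{0 + 78 \left(-66 + \sqrt{3}\right)} = \sqrt{0 - \left(5148 - 78 \sqrt{3}\right)} = \sqrt{-5148 + 78 \sqrt{3}}$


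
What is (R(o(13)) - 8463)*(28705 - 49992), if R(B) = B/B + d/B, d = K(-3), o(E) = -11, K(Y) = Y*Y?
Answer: 1981628117/11 ≈ 1.8015e+8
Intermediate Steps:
K(Y) = Y²
d = 9 (d = (-3)² = 9)
R(B) = 1 + 9/B (R(B) = B/B + 9/B = 1 + 9/B)
(R(o(13)) - 8463)*(28705 - 49992) = ((9 - 11)/(-11) - 8463)*(28705 - 49992) = (-1/11*(-2) - 8463)*(-21287) = (2/11 - 8463)*(-21287) = -93091/11*(-21287) = 1981628117/11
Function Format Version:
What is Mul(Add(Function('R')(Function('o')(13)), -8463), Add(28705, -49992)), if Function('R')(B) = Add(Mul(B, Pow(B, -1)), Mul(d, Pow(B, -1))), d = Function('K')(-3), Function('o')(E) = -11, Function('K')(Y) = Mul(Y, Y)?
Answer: Rational(1981628117, 11) ≈ 1.8015e+8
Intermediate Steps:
Function('K')(Y) = Pow(Y, 2)
d = 9 (d = Pow(-3, 2) = 9)
Function('R')(B) = Add(1, Mul(9, Pow(B, -1))) (Function('R')(B) = Add(Mul(B, Pow(B, -1)), Mul(9, Pow(B, -1))) = Add(1, Mul(9, Pow(B, -1))))
Mul(Add(Function('R')(Function('o')(13)), -8463), Add(28705, -49992)) = Mul(Add(Mul(Pow(-11, -1), Add(9, -11)), -8463), Add(28705, -49992)) = Mul(Add(Mul(Rational(-1, 11), -2), -8463), -21287) = Mul(Add(Rational(2, 11), -8463), -21287) = Mul(Rational(-93091, 11), -21287) = Rational(1981628117, 11)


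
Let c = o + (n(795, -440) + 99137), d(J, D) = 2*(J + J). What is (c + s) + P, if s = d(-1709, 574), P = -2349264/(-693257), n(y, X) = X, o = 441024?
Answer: 369428605709/693257 ≈ 5.3289e+5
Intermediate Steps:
P = 2349264/693257 (P = -2349264*(-1/693257) = 2349264/693257 ≈ 3.3887)
d(J, D) = 4*J (d(J, D) = 2*(2*J) = 4*J)
s = -6836 (s = 4*(-1709) = -6836)
c = 539721 (c = 441024 + (-440 + 99137) = 441024 + 98697 = 539721)
(c + s) + P = (539721 - 6836) + 2349264/693257 = 532885 + 2349264/693257 = 369428605709/693257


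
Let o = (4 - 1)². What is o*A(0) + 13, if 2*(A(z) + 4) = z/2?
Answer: -23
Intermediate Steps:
A(z) = -4 + z/4 (A(z) = -4 + (z/2)/2 = -4 + z/4)
o = 9 (o = 3² = 9)
o*A(0) + 13 = 9*(-4 + (¼)*0) + 13 = 9*(-4 + 0) + 13 = 9*(-4) + 13 = -36 + 13 = -23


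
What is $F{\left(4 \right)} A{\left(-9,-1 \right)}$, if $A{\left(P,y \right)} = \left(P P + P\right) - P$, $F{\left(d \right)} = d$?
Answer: $324$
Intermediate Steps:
$A{\left(P,y \right)} = P^{2}$ ($A{\left(P,y \right)} = \left(P^{2} + P\right) - P = \left(P + P^{2}\right) - P = P^{2}$)
$F{\left(4 \right)} A{\left(-9,-1 \right)} = 4 \left(-9\right)^{2} = 4 \cdot 81 = 324$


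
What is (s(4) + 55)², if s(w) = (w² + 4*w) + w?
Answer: 8281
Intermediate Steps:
s(w) = w² + 5*w
(s(4) + 55)² = (4*(5 + 4) + 55)² = (4*9 + 55)² = (36 + 55)² = 91² = 8281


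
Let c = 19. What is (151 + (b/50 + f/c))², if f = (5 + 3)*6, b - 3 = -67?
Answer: 5229748489/225625 ≈ 23179.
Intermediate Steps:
b = -64 (b = 3 - 67 = -64)
f = 48 (f = 8*6 = 48)
(151 + (b/50 + f/c))² = (151 + (-64/50 + 48/19))² = (151 + (-64*1/50 + 48*(1/19)))² = (151 + (-32/25 + 48/19))² = (151 + 592/475)² = (72317/475)² = 5229748489/225625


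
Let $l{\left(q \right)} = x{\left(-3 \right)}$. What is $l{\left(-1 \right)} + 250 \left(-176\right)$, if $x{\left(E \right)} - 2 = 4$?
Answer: $-43994$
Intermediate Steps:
$x{\left(E \right)} = 6$ ($x{\left(E \right)} = 2 + 4 = 6$)
$l{\left(q \right)} = 6$
$l{\left(-1 \right)} + 250 \left(-176\right) = 6 + 250 \left(-176\right) = 6 - 44000 = -43994$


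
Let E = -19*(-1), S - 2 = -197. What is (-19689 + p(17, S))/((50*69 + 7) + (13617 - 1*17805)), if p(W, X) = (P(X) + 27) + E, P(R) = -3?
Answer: 19646/731 ≈ 26.876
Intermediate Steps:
S = -195 (S = 2 - 197 = -195)
E = 19
p(W, X) = 43 (p(W, X) = (-3 + 27) + 19 = 24 + 19 = 43)
(-19689 + p(17, S))/((50*69 + 7) + (13617 - 1*17805)) = (-19689 + 43)/((50*69 + 7) + (13617 - 1*17805)) = -19646/((3450 + 7) + (13617 - 17805)) = -19646/(3457 - 4188) = -19646/(-731) = -19646*(-1/731) = 19646/731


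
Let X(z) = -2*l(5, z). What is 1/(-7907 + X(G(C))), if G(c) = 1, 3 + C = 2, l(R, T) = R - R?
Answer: -1/7907 ≈ -0.00012647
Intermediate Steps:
l(R, T) = 0
C = -1 (C = -3 + 2 = -1)
X(z) = 0 (X(z) = -2*0 = 0)
1/(-7907 + X(G(C))) = 1/(-7907 + 0) = 1/(-7907) = -1/7907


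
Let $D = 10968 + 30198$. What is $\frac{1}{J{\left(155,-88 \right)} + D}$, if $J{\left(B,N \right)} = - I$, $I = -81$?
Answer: $\frac{1}{41247} \approx 2.4244 \cdot 10^{-5}$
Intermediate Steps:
$D = 41166$
$J{\left(B,N \right)} = 81$ ($J{\left(B,N \right)} = \left(-1\right) \left(-81\right) = 81$)
$\frac{1}{J{\left(155,-88 \right)} + D} = \frac{1}{81 + 41166} = \frac{1}{41247}$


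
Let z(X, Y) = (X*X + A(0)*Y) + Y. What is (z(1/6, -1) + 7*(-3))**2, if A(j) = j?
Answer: 625681/1296 ≈ 482.78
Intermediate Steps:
z(X, Y) = Y + X**2 (z(X, Y) = (X*X + 0*Y) + Y = (X**2 + 0) + Y = X**2 + Y = Y + X**2)
(z(1/6, -1) + 7*(-3))**2 = ((-1 + (1/6)**2) + 7*(-3))**2 = ((-1 + (1/6)**2) - 21)**2 = ((-1 + 1/36) - 21)**2 = (-35/36 - 21)**2 = (-791/36)**2 = 625681/1296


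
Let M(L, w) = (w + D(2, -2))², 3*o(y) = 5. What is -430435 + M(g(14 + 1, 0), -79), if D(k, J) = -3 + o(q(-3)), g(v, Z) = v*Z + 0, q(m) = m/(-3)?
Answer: -3815834/9 ≈ -4.2398e+5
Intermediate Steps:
q(m) = -m/3 (q(m) = m*(-⅓) = -m/3)
g(v, Z) = Z*v (g(v, Z) = Z*v + 0 = Z*v)
o(y) = 5/3 (o(y) = (⅓)*5 = 5/3)
D(k, J) = -4/3 (D(k, J) = -3 + 5/3 = -4/3)
M(L, w) = (-4/3 + w)² (M(L, w) = (w - 4/3)² = (-4/3 + w)²)
-430435 + M(g(14 + 1, 0), -79) = -430435 + (-4 + 3*(-79))²/9 = -430435 + (-4 - 237)²/9 = -430435 + (⅑)*(-241)² = -430435 + (⅑)*58081 = -430435 + 58081/9 = -3815834/9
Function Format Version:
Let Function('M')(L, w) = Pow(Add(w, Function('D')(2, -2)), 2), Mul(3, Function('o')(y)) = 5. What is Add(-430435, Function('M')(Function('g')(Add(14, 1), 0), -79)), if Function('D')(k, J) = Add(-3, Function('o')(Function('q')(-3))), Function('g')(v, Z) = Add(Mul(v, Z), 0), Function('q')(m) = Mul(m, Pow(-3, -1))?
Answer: Rational(-3815834, 9) ≈ -4.2398e+5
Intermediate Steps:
Function('q')(m) = Mul(Rational(-1, 3), m) (Function('q')(m) = Mul(m, Rational(-1, 3)) = Mul(Rational(-1, 3), m))
Function('g')(v, Z) = Mul(Z, v) (Function('g')(v, Z) = Add(Mul(Z, v), 0) = Mul(Z, v))
Function('o')(y) = Rational(5, 3) (Function('o')(y) = Mul(Rational(1, 3), 5) = Rational(5, 3))
Function('D')(k, J) = Rational(-4, 3) (Function('D')(k, J) = Add(-3, Rational(5, 3)) = Rational(-4, 3))
Function('M')(L, w) = Pow(Add(Rational(-4, 3), w), 2) (Function('M')(L, w) = Pow(Add(w, Rational(-4, 3)), 2) = Pow(Add(Rational(-4, 3), w), 2))
Add(-430435, Function('M')(Function('g')(Add(14, 1), 0), -79)) = Add(-430435, Mul(Rational(1, 9), Pow(Add(-4, Mul(3, -79)), 2))) = Add(-430435, Mul(Rational(1, 9), Pow(Add(-4, -237), 2))) = Add(-430435, Mul(Rational(1, 9), Pow(-241, 2))) = Add(-430435, Mul(Rational(1, 9), 58081)) = Add(-430435, Rational(58081, 9)) = Rational(-3815834, 9)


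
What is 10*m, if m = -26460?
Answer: -264600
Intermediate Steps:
10*m = 10*(-26460) = -264600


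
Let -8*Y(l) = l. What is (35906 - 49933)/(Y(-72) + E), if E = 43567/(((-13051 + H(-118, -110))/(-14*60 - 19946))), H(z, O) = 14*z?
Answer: -206238981/905715989 ≈ -0.22771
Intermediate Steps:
Y(l) = -l/8
E = 905583662/14703 (E = 43567/(((-13051 + 14*(-118))/(-14*60 - 19946))) = 43567/(((-13051 - 1652)/(-840 - 19946))) = 43567/((-14703/(-20786))) = 43567/((-14703*(-1/20786))) = 43567/(14703/20786) = 43567*(20786/14703) = 905583662/14703 ≈ 61592.)
(35906 - 49933)/(Y(-72) + E) = (35906 - 49933)/(-⅛*(-72) + 905583662/14703) = -14027/(9 + 905583662/14703) = -14027/905715989/14703 = -14027*14703/905715989 = -206238981/905715989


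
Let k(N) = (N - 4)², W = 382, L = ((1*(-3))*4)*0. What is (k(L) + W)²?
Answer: 158404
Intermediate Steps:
L = 0 (L = -3*4*0 = -12*0 = 0)
k(N) = (-4 + N)²
(k(L) + W)² = ((-4 + 0)² + 382)² = ((-4)² + 382)² = (16 + 382)² = 398² = 158404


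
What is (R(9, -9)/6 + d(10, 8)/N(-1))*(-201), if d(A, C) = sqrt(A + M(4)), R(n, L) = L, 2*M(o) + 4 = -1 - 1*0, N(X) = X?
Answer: 603/2 + 201*sqrt(30)/2 ≈ 851.96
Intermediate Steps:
M(o) = -5/2 (M(o) = -2 + (-1 - 1*0)/2 = -2 + (-1 + 0)/2 = -2 + (1/2)*(-1) = -2 - 1/2 = -5/2)
d(A, C) = sqrt(-5/2 + A) (d(A, C) = sqrt(A - 5/2) = sqrt(-5/2 + A))
(R(9, -9)/6 + d(10, 8)/N(-1))*(-201) = (-9/6 + (sqrt(-10 + 4*10)/2)/(-1))*(-201) = (-9*1/6 + (sqrt(-10 + 40)/2)*(-1))*(-201) = (-3/2 + (sqrt(30)/2)*(-1))*(-201) = (-3/2 - sqrt(30)/2)*(-201) = 603/2 + 201*sqrt(30)/2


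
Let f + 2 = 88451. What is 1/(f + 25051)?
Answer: 1/113500 ≈ 8.8106e-6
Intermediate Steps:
f = 88449 (f = -2 + 88451 = 88449)
1/(f + 25051) = 1/(88449 + 25051) = 1/113500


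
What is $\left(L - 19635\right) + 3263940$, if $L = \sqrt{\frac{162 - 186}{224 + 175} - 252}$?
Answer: $3244305 + \frac{34 i \sqrt{3857}}{133} \approx 3.2443 \cdot 10^{6} + 15.876 i$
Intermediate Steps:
$L = \frac{34 i \sqrt{3857}}{133}$ ($L = \sqrt{- \frac{24}{399} - 252} = \sqrt{\left(-24\right) \frac{1}{399} - 252} = \sqrt{- \frac{8}{133} - 252} = \sqrt{- \frac{33524}{133}} = \frac{34 i \sqrt{3857}}{133} \approx 15.876 i$)
$\left(L - 19635\right) + 3263940 = \left(\frac{34 i \sqrt{3857}}{133} - 19635\right) + 3263940 = \left(-19635 + \frac{34 i \sqrt{3857}}{133}\right) + 3263940 = 3244305 + \frac{34 i \sqrt{3857}}{133}$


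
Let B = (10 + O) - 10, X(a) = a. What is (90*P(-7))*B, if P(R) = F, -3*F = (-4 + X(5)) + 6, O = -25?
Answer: 5250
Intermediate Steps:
B = -25 (B = (10 - 25) - 10 = -15 - 10 = -25)
F = -7/3 (F = -((-4 + 5) + 6)/3 = -(1 + 6)/3 = -1/3*7 = -7/3 ≈ -2.3333)
P(R) = -7/3
(90*P(-7))*B = (90*(-7/3))*(-25) = -210*(-25) = 5250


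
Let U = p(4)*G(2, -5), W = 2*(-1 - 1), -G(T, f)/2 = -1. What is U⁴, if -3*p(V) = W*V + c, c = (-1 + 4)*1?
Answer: 456976/81 ≈ 5641.7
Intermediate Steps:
G(T, f) = 2 (G(T, f) = -2*(-1) = 2)
c = 3 (c = 3*1 = 3)
W = -4 (W = 2*(-2) = -4)
p(V) = -1 + 4*V/3 (p(V) = -(-4*V + 3)/3 = -(3 - 4*V)/3 = -1 + 4*V/3)
U = 26/3 (U = (-1 + (4/3)*4)*2 = (-1 + 16/3)*2 = (13/3)*2 = 26/3 ≈ 8.6667)
U⁴ = (26/3)⁴ = 456976/81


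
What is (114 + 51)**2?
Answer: 27225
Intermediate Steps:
(114 + 51)**2 = 165**2 = 27225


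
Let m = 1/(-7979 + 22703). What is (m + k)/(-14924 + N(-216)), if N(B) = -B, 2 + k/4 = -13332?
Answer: 785319263/216560592 ≈ 3.6263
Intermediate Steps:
k = -53336 (k = -8 + 4*(-13332) = -8 - 53328 = -53336)
m = 1/14724 ≈ 6.7916e-5
(m + k)/(-14924 + N(-216)) = (1/14724 - 53336)/(-14924 - 1*(-216)) = -785319263/(14724*(-14924 + 216)) = -785319263/14724/(-14708) = -785319263/14724*(-1/14708) = 785319263/216560592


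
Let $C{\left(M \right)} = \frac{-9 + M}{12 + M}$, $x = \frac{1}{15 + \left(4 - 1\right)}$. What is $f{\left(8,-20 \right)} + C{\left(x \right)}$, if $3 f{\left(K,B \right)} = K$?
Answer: $\frac{179}{93} \approx 1.9247$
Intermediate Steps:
$f{\left(K,B \right)} = \frac{K}{3}$
$x = \frac{1}{18}$ ($x = \frac{1}{15 + 3} = \frac{1}{18} \approx 0.055556$)
$C{\left(M \right)} = \frac{-9 + M}{12 + M}$
$f{\left(8,-20 \right)} + C{\left(x \right)} = \frac{1}{3} \cdot 8 + \frac{-9 + \frac{1}{18}}{12 + \frac{1}{18}} = \frac{8}{3} + \frac{1}{\frac{217}{18}} \left(- \frac{161}{18}\right) = \frac{8}{3} + \frac{18}{217} \left(- \frac{161}{18}\right) = \frac{8}{3} - \frac{23}{31} = \frac{179}{93}$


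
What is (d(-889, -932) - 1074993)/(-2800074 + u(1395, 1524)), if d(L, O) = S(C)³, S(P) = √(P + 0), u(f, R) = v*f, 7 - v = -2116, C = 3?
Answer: -358331/53837 + √3/53837 ≈ -6.6558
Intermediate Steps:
v = 2123 (v = 7 - 1*(-2116) = 7 + 2116 = 2123)
u(f, R) = 2123*f
S(P) = √P
d(L, O) = 3*√3 (d(L, O) = (√3)³ = 3*√3)
(d(-889, -932) - 1074993)/(-2800074 + u(1395, 1524)) = (3*√3 - 1074993)/(-2800074 + 2123*1395) = (-1074993 + 3*√3)/(-2800074 + 2961585) = (-1074993 + 3*√3)/161511 = (-1074993 + 3*√3)*(1/161511) = -358331/53837 + √3/53837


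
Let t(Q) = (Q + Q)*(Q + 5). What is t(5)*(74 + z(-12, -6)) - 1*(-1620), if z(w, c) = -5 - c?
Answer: 9120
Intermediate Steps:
t(Q) = 2*Q*(5 + Q) (t(Q) = (2*Q)*(5 + Q) = 2*Q*(5 + Q))
t(5)*(74 + z(-12, -6)) - 1*(-1620) = (2*5*(5 + 5))*(74 + (-5 - 1*(-6))) - 1*(-1620) = (2*5*10)*(74 + (-5 + 6)) + 1620 = 100*(74 + 1) + 1620 = 100*75 + 1620 = 7500 + 1620 = 9120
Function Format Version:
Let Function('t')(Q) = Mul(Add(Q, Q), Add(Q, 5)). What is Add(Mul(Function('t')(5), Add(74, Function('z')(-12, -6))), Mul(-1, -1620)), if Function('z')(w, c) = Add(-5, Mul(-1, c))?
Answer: 9120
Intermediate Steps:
Function('t')(Q) = Mul(2, Q, Add(5, Q)) (Function('t')(Q) = Mul(Mul(2, Q), Add(5, Q)) = Mul(2, Q, Add(5, Q)))
Add(Mul(Function('t')(5), Add(74, Function('z')(-12, -6))), Mul(-1, -1620)) = Add(Mul(Mul(2, 5, Add(5, 5)), Add(74, Add(-5, Mul(-1, -6)))), Mul(-1, -1620)) = Add(Mul(Mul(2, 5, 10), Add(74, Add(-5, 6))), 1620) = Add(Mul(100, Add(74, 1)), 1620) = Add(Mul(100, 75), 1620) = Add(7500, 1620) = 9120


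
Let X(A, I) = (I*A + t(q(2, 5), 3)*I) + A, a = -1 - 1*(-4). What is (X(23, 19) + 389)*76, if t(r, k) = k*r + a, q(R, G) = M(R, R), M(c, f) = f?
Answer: 77520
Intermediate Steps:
a = 3 (a = -1 + 4 = 3)
q(R, G) = R
t(r, k) = 3 + k*r (t(r, k) = k*r + 3 = 3 + k*r)
X(A, I) = A + 9*I + A*I (X(A, I) = (I*A + (3 + 3*2)*I) + A = (A*I + (3 + 6)*I) + A = (A*I + 9*I) + A = (9*I + A*I) + A = A + 9*I + A*I)
(X(23, 19) + 389)*76 = ((23 + 9*19 + 23*19) + 389)*76 = ((23 + 171 + 437) + 389)*76 = (631 + 389)*76 = 1020*76 = 77520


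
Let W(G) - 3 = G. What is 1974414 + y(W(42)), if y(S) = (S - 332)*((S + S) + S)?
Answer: 1935669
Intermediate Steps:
W(G) = 3 + G
y(S) = 3*S*(-332 + S) (y(S) = (-332 + S)*(2*S + S) = (-332 + S)*(3*S) = 3*S*(-332 + S))
1974414 + y(W(42)) = 1974414 + 3*(3 + 42)*(-332 + (3 + 42)) = 1974414 + 3*45*(-332 + 45) = 1974414 + 3*45*(-287) = 1974414 - 38745 = 1935669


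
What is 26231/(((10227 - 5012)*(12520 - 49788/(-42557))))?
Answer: 1116312667/2778882777020 ≈ 0.00040171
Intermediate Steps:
26231/(((10227 - 5012)*(12520 - 49788/(-42557)))) = 26231/((5215*(12520 - 49788*(-1/42557)))) = 26231/((5215*(12520 + 49788/42557))) = 26231/((5215*(532863428/42557))) = 26231/(2778882777020/42557) = 26231*(42557/2778882777020) = 1116312667/2778882777020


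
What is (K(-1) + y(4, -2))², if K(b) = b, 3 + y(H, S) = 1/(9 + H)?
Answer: 2601/169 ≈ 15.391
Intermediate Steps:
y(H, S) = -3 + 1/(9 + H)
(K(-1) + y(4, -2))² = (-1 + (-26 - 3*4)/(9 + 4))² = (-1 + (-26 - 12)/13)² = (-1 + (1/13)*(-38))² = (-1 - 38/13)² = (-51/13)² = 2601/169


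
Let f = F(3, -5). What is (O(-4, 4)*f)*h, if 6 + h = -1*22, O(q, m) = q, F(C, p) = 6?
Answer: 672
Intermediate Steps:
f = 6
h = -28 (h = -6 - 1*22 = -6 - 22 = -28)
(O(-4, 4)*f)*h = -4*6*(-28) = -24*(-28) = 672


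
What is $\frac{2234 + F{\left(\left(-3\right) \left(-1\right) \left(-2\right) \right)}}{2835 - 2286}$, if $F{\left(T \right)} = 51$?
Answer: $\frac{2285}{549} \approx 4.1621$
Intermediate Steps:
$\frac{2234 + F{\left(\left(-3\right) \left(-1\right) \left(-2\right) \right)}}{2835 - 2286} = \frac{2234 + 51}{2835 - 2286} = \frac{2285}{549}$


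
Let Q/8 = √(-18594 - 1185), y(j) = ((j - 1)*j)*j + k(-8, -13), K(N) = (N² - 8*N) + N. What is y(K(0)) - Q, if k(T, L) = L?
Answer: -13 - 8*I*√19779 ≈ -13.0 - 1125.1*I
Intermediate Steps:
K(N) = N² - 7*N
y(j) = -13 + j²*(-1 + j) (y(j) = ((j - 1)*j)*j - 13 = ((-1 + j)*j)*j - 13 = (j*(-1 + j))*j - 13 = j²*(-1 + j) - 13 = -13 + j²*(-1 + j))
Q = 8*I*√19779 (Q = 8*√(-18594 - 1185) = 8*√(-19779) = 8*(I*√19779) = 8*I*√19779 ≈ 1125.1*I)
y(K(0)) - Q = (-13 + (0*(-7 + 0))³ - (0*(-7 + 0))²) - 8*I*√19779 = (-13 + (0*(-7))³ - (0*(-7))²) - 8*I*√19779 = (-13 + 0³ - 1*0²) - 8*I*√19779 = (-13 + 0 - 1*0) - 8*I*√19779 = (-13 + 0 + 0) - 8*I*√19779 = -13 - 8*I*√19779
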